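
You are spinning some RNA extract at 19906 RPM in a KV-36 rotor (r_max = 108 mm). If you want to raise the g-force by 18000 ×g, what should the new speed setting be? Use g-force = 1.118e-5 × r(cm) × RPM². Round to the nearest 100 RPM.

≈ 23400 RPM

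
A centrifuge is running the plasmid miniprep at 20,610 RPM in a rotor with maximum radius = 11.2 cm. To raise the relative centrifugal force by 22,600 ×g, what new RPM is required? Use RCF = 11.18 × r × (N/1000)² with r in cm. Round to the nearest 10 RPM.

Current RCF = 11.18 × 11.2 × (20.61)² = 11.18 × 11.2 × 424.7721 ≈ 53,188.3 × g
Target RCF = 53,188.3 + 22,600 = 75,788.3 × g
(N/1000)² = 75,788.3 / 125.216 = 605.2605
N = 1000 × √605.2605 ≈ 24,602.0

N₂ ≈ 24600 RPM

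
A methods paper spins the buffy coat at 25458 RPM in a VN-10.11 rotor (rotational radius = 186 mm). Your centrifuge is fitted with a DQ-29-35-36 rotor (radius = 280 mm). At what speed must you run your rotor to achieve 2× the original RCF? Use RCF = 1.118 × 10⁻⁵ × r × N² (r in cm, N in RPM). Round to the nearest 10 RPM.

Original rotor: r = 186 mm = 18.6 cm
RCF_original = 1.118 × 10⁻⁵ × 18.6 × (25458)² = 1.118 × 10⁻⁵ × 18.6 × 648,109,764 ≈ 134,773.1 × g
Target RCF = 2 × 134,773.1 ≈ 269,546.2 × g
Your rotor: r = 280 mm = 28.0 cm
269,546.2 = 1.118 × 10⁻⁵ × 28 × N²
N² = 269,546.2 / (31.304 × 10⁻⁵) = 861,059,928
N ≈ √861,059,928 ≈ 29,343.8

≈ 29340 RPM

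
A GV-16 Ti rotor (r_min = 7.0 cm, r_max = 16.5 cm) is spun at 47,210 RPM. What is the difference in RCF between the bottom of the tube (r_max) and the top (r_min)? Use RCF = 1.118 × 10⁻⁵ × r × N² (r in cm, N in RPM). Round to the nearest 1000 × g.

RCF_max = 1.118 × 10⁻⁵ × 16.5 × (47210)² = 1.118 × 10⁻⁵ × 16.5 × 2,228,784,100 ≈ 411,143.8 × g
RCF_min = 1.118 × 10⁻⁵ × 7 × (47210)² = 1.118 × 10⁻⁵ × 7 × 2,228,784,100 ≈ 174,424.6 × g
ΔRCF = 411,143.8 − 174,424.6 = 236,719.2

≈ 237000 ×g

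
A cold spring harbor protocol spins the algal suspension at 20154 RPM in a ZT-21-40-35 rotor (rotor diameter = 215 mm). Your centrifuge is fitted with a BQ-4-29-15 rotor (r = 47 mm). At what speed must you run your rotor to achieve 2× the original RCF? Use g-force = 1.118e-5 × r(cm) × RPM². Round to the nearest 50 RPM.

43100 RPM

Original rotor: r = 215 mm / 2 = 107.5 mm = 10.75 cm
RCF = 1.118 × 10⁻⁵ × r × N²
RCF_original = 1.118 × 10⁻⁵ × 10.75 × (20154)² = 1.118 × 10⁻⁵ × 10.75 × 406,183,716 ≈ 48,817.2 × g
Target RCF = 2 × 48,817.2 ≈ 97,634.4 × g
Your rotor: r = 47 mm = 4.7 cm
97,634.4 = 1.118 × 10⁻⁵ × 4.7 × N²
N² = 97,634.4 / (5.2546 × 10⁻⁵) = 1,858,074,830
N ≈ √1,858,074,830 ≈ 43,105.4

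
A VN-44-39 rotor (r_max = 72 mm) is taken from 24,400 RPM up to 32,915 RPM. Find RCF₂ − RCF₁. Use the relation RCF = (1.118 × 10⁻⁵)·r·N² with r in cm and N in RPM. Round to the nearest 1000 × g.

r = 72 mm = 7.2 cm
RCF₁ = 1.118 × 10⁻⁵ × 7.2 × (24400)² = 1.118 × 10⁻⁵ × 7.2 × 595,360,000 ≈ 47,924.1 × g
RCF₂ = 1.118 × 10⁻⁵ × 7.2 × (32915)² = 1.118 × 10⁻⁵ × 7.2 × 1,083,397,225 ≈ 87,209.1 × g
Increase = 87,209.1 − 47,924.1 = 39,285

39000 x g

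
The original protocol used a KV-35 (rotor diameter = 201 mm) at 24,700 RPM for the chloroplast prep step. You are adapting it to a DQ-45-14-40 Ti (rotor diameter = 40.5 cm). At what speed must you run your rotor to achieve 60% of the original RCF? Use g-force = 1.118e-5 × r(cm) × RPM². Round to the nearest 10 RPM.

13480 RPM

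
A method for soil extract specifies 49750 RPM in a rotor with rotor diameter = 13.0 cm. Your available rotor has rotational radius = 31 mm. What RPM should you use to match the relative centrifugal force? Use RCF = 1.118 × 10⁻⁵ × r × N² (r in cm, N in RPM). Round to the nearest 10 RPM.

Original rotor: r = 13.0 / 2 = 6.5 cm
RCF_original = 1.118 × 10⁻⁵ × 6.5 × (49750)² = 1.118 × 10⁻⁵ × 6.5 × 2,475,062,500 ≈ 179,862.8 × g
Your rotor: r = 31 mm = 3.1 cm
179,862.8 = 1.118 × 10⁻⁵ × 3.1 × N²
N² = 179,862.8 / (3.4658 × 10⁻⁵) = 5,189,647,412
N ≈ √5,189,647,412 ≈ 72,039.2

≈ 72040 RPM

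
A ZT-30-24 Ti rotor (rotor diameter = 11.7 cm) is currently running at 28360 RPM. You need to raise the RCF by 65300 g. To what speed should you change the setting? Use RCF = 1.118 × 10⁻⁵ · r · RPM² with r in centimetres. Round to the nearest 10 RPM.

r = 11.7 / 2 = 5.85 cm
Current RCF = 1.118 × 10⁻⁵ × 5.85 × (28360)² = 1.118 × 10⁻⁵ × 5.85 × 804,289,600 ≈ 52,603 × g
Target RCF = 52,603 + 65,300 = 117,903 × g
N² = 117,903 / (6.5403 × 10⁻⁵) = 1,802,715,472
N ≈ √1,802,715,472 ≈ 42,458.4

≈ 42460 RPM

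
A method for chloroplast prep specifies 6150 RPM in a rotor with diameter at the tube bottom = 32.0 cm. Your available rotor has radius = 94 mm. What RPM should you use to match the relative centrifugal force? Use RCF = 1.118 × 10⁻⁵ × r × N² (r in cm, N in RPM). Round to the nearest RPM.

8024 RPM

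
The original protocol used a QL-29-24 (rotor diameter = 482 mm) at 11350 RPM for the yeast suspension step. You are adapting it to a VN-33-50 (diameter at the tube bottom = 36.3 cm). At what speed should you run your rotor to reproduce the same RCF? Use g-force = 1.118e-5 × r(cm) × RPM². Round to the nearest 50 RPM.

Original rotor: r = 482 mm / 2 = 241 mm = 24.1 cm
RCF_original = 1.118 × 10⁻⁵ × 24.1 × (11350)² = 1.118 × 10⁻⁵ × 24.1 × 128,822,500 ≈ 34,709.7 × g
Your rotor: r = 36.3 / 2 = 18.15 cm
34,709.7 = 1.118 × 10⁻⁵ × 18.15 × N²
N² = 34,709.7 / (20.2917 × 10⁻⁵) = 171,053,682
N ≈ √171,053,682 ≈ 13,078.7

13100 RPM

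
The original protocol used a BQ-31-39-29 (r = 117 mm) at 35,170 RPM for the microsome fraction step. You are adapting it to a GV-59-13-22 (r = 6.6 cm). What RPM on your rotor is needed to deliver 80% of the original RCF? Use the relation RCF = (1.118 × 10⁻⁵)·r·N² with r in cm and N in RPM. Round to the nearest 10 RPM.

≈ 41880 RPM

Original rotor: r = 117 mm = 11.7 cm
RCF_original = 1.118 × 10⁻⁵ × 11.7 × (35170)² = 1.118 × 10⁻⁵ × 11.7 × 1,236,928,900 ≈ 161,797.7 × g
Target RCF = 0.8 × 161,797.7 ≈ 129,438.2 × g
129,438.2 = 1.118 × 10⁻⁵ × 6.6 × N²
N² = 129,438.2 / (7.3788 × 10⁻⁵) = 1,754,190,383
N ≈ √1,754,190,383 ≈ 41,883.1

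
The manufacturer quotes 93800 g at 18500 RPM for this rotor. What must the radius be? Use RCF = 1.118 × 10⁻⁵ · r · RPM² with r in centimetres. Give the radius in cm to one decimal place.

RCF = 1.118 × 10⁻⁵ × r × N²
93800 = 1.118 × 10⁻⁵ × r × (18500)²
r = 93800 / (1.118 × 10⁻⁵ × 342,250,000) = 93800 / 3826.355 ≈ 24.514 cm

24.5 cm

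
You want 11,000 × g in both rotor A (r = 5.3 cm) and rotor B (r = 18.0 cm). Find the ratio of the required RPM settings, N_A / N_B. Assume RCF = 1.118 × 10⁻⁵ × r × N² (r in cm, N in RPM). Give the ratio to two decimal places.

At fixed RCF, N ∝ 1/√r, so N_A/N_B = √(r_B/r_A) = √(18.0/5.3) = √3.396226 = 1.8429.

1.84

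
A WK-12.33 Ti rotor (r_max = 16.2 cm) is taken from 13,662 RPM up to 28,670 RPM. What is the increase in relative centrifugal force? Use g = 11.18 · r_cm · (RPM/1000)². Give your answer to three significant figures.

115000 × g

RCF₁ = 11.18 × 16.2 × (13.662)² = 11.18 × 16.2 × 186.650244 ≈ 33,805.3 × g
RCF₂ = 11.18 × 16.2 × (28.67)² = 11.18 × 16.2 × 821.9689 ≈ 148,871.7 × g
Increase = 148,871.7 − 33,805.3 = 115,066.4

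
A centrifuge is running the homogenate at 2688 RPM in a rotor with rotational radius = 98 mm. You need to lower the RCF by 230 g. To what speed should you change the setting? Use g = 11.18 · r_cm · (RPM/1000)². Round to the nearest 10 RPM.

N₂ ≈ 2260 RPM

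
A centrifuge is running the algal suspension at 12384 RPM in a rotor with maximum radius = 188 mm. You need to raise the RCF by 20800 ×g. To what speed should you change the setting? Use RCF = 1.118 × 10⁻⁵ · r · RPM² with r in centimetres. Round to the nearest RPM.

N₂ ≈ 15885 RPM

r = 188 mm = 18.8 cm
Current RCF = 1.118 × 10⁻⁵ × 18.8 × (12384)² = 1.118 × 10⁻⁵ × 18.8 × 153,363,456 ≈ 32,234.5 × g
Target RCF = 32,234.5 + 20,800 = 53,034.5 × g
N² = 53,034.5 / (21.0184 × 10⁻⁵) = 252,324,154
N ≈ √252,324,154 ≈ 15,884.7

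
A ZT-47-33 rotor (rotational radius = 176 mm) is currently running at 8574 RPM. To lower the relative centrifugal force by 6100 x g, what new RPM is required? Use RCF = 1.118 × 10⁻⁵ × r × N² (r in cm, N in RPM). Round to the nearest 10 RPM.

r = 176 mm = 17.6 cm
Current RCF = 1.118 × 10⁻⁵ × 17.6 × (8574)² = 1.118 × 10⁻⁵ × 17.6 × 73,513,476 ≈ 14,465.1 × g
Target RCF = 14,465.1 − 6,100 = 8,365.1 × g
N² = 8,365.1 / (19.6768 × 10⁻⁵) = 42,512,502
N ≈ √42,512,502 ≈ 6,520.2

N₂ ≈ 6520 RPM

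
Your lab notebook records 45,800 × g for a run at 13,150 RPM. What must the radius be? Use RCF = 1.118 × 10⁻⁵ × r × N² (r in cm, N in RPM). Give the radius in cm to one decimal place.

45800 = 1.118 × 10⁻⁵ × r × (13150)²
r = 45800 / (1.118 × 10⁻⁵ × 172,922,500) = 45800 / 1933.274 ≈ 23.690 cm

r ≈ 23.7 cm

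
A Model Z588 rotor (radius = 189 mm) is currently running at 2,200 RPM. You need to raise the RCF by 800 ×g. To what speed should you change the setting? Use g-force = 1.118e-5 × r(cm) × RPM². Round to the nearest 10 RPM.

r = 189 mm = 18.9 cm
Current RCF = 1.118 × 10⁻⁵ × 18.9 × (2200)² = 1.118 × 10⁻⁵ × 18.9 × 4,840,000 ≈ 1,022.7 × g
Target RCF = 1,022.7 + 800 = 1,822.7 × g
N² = 1,822.7 / (21.1302 × 10⁻⁵) = 8,626,042
N ≈ √8,626,042 ≈ 2,937.0

N₂ ≈ 2940 RPM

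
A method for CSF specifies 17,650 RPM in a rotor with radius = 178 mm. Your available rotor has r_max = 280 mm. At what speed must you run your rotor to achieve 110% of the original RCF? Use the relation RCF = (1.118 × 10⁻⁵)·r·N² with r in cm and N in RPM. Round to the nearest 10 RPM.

≈ 14760 RPM

Original rotor: r = 178 mm = 17.8 cm
RCF_original = 1.118 × 10⁻⁵ × 17.8 × (17650)² = 1.118 × 10⁻⁵ × 17.8 × 311,522,500 ≈ 61,994.2 × g
Target RCF = 1.1 × 61,994.2 ≈ 68,193.6 × g
Your rotor: r = 280 mm = 28.0 cm
68,193.6 = 1.118 × 10⁻⁵ × 28 × N²
N² = 68,193.6 / (31.304 × 10⁻⁵) = 217,843,087
N ≈ √217,843,087 ≈ 14,759.5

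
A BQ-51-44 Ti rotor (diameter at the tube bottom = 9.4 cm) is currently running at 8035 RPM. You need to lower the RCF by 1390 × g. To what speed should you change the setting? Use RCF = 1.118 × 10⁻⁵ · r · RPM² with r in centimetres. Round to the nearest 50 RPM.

≈ 6150 RPM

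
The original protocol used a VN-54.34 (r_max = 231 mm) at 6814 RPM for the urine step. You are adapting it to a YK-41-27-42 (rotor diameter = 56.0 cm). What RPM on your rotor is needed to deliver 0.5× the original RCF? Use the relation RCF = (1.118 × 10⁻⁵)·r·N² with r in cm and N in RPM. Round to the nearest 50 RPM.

Original rotor: r = 231 mm = 23.1 cm
RCF_original = 1.118 × 10⁻⁵ × 23.1 × (6814)² = 1.118 × 10⁻⁵ × 23.1 × 46,430,596 ≈ 11,991.1 × g
Target RCF = 0.5 × 11,991.1 ≈ 5,995.6 × g
Your rotor: r = 56.0 / 2 = 28 cm
5,995.6 = 1.118 × 10⁻⁵ × 28 × N²
N² = 5,995.6 / (31.304 × 10⁻⁵) = 19,152,824
N ≈ √19,152,824 ≈ 4,376.4

4400 RPM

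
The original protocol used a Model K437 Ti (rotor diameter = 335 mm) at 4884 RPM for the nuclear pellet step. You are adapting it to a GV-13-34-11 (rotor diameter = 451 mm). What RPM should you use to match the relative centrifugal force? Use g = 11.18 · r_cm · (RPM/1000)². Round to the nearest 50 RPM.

Original rotor: r = 335 mm / 2 = 167.5 mm = 16.75 cm
RCF = 11.18 × r × (N/1000)²
RCF_original = 11.18 × 16.75 × (4.884)² = 11.18 × 16.75 × 23.853456 ≈ 4,466.9 × g
Your rotor: r = 451 mm / 2 = 225.5 mm = 22.55 cm
4,466.9 = 11.18 × 22.55 × (N/1000)²
(N/1000)² = 4,466.9 / 252.109 = 17.71813
N = 1000 × √17.71813 ≈ 4,209.3

≈ 4200 RPM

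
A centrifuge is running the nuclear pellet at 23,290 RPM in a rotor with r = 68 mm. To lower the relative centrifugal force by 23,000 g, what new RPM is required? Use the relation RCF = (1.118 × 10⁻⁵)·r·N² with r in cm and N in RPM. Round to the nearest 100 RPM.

r = 68 mm = 6.8 cm
Current RCF = 1.118 × 10⁻⁵ × 6.8 × (23290)² = 1.118 × 10⁻⁵ × 6.8 × 542,424,100 ≈ 41,237.2 × g
Target RCF = 41,237.2 − 23,000 = 18,237.2 × g
N² = 18,237.2 / (7.6024 × 10⁻⁵) = 239,887,404
N ≈ √239,887,404 ≈ 15,488.3

N₂ ≈ 15500 RPM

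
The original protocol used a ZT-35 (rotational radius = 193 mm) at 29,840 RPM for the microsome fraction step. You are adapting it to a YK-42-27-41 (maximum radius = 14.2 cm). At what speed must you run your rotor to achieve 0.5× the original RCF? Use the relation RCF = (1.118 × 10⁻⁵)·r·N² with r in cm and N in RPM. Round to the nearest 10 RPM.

Original rotor: r = 193 mm = 19.3 cm
RCF = 1.118 × 10⁻⁵ × r × N²
RCF_original = 1.118 × 10⁻⁵ × 19.3 × (29840)² = 1.118 × 10⁻⁵ × 19.3 × 890,425,600 ≈ 192,130.7 × g
Target RCF = 0.5 × 192,130.7 ≈ 96,065.4 × g
96,065.4 = 1.118 × 10⁻⁵ × 14.2 × N²
N² = 96,065.4 / (15.8756 × 10⁻⁵) = 605,113,508
N ≈ √605,113,508 ≈ 24,599.1

24600 RPM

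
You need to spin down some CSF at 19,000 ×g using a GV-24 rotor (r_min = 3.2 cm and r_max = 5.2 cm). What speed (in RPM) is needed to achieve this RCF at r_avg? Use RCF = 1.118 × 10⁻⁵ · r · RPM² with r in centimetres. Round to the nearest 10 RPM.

r_avg = (3.2 + 5.2) / 2 = 4.2 cm
RCF = 1.118 × 10⁻⁵ × r × N²
19,000 = 1.118 × 10⁻⁵ × 4.2 × N²
N² = 19,000 / (4.6956 × 10⁻⁵) = 404,634,126
N ≈ √404,634,126 ≈ 20,115.5

N ≈ 20120 RPM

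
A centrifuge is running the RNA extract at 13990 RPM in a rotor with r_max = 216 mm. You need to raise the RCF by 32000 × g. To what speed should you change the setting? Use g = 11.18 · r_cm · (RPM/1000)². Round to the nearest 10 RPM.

N₂ ≈ 18120 RPM

r = 216 mm = 21.6 cm
Current RCF = 11.18 × 21.6 × (13.99)² = 11.18 × 21.6 × 195.7201 ≈ 47,264.1 × g
Target RCF = 47,264.1 + 32,000 = 79,264.1 × g
(N/1000)² = 79,264.1 / 241.488 = 328.232
N = 1000 × √328.232 ≈ 18,117.2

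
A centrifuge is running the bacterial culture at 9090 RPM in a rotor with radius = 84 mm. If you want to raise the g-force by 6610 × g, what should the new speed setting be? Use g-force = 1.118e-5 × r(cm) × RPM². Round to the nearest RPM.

r = 84 mm = 8.4 cm
Current RCF = 1.118 × 10⁻⁵ × 8.4 × (9090)² = 1.118 × 10⁻⁵ × 8.4 × 82,628,100 ≈ 7,759.8 × g
Target RCF = 7,759.8 + 6,610 = 14,369.8 × g
N² = 14,369.8 / (9.3912 × 10⁻⁵) = 153,013,459
N ≈ √153,013,459 ≈ 12,369.9

≈ 12370 RPM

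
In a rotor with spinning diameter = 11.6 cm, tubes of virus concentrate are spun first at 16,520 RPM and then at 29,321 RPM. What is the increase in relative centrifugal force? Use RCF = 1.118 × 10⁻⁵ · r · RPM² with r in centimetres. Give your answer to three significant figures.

≈ 38100 × g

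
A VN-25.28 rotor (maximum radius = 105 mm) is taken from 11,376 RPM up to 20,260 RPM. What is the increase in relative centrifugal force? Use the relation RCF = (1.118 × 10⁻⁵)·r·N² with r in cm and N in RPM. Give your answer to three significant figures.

33000 ×g

r = 105 mm = 10.5 cm
RCF₁ = 1.118 × 10⁻⁵ × 10.5 × (11376)² = 1.118 × 10⁻⁵ × 10.5 × 129,413,376 ≈ 15,191.8 × g
RCF₂ = 1.118 × 10⁻⁵ × 10.5 × (20260)² = 1.118 × 10⁻⁵ × 10.5 × 410,467,600 ≈ 48,184.8 × g
Increase = 48,184.8 − 15,191.8 = 32,993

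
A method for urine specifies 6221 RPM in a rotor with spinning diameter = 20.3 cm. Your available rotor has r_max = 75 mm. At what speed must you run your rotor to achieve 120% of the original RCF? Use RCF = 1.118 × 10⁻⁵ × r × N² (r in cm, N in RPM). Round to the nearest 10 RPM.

Original rotor: r = 20.3 / 2 = 10.15 cm
RCF_original = 1.118 × 10⁻⁵ × 10.15 × (6221)² = 1.118 × 10⁻⁵ × 10.15 × 38,700,841 ≈ 4,391.7 × g
Target RCF = 1.2 × 4,391.7 ≈ 5,270 × g
Your rotor: r = 75 mm = 7.5 cm
5,270 = 1.118 × 10⁻⁵ × 7.5 × N²
N² = 5,270 / (8.385 × 10⁻⁵) = 62,850,328
N ≈ √62,850,328 ≈ 7,927.8

7930 RPM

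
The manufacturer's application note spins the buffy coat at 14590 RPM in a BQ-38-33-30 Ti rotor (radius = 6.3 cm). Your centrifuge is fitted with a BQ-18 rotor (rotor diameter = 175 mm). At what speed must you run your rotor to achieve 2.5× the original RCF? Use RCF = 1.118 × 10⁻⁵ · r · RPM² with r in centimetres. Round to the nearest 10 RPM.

RCF_original = 1.118 × 10⁻⁵ × 6.3 × (14590)² = 1.118 × 10⁻⁵ × 6.3 × 212,868,100 ≈ 14,993.2 × g
Target RCF = 2.5 × 14,993.2 ≈ 37,483 × g
Your rotor: r = 175 mm / 2 = 87.5 mm = 8.75 cm
37,483 = 1.118 × 10⁻⁵ × 8.75 × N²
N² = 37,483 / (9.7825 × 10⁻⁵) = 383,163,813
N ≈ √383,163,813 ≈ 19,574.6

≈ 19570 RPM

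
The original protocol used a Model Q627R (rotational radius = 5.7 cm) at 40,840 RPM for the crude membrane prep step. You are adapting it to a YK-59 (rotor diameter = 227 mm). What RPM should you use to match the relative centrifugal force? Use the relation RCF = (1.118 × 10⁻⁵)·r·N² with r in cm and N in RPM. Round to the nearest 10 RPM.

RCF_original = 1.118 × 10⁻⁵ × 5.7 × (40840)² = 1.118 × 10⁻⁵ × 5.7 × 1,667,905,600 ≈ 106,289 × g
Your rotor: r = 227 mm / 2 = 113.5 mm = 11.35 cm
106,289 = 1.118 × 10⁻⁵ × 11.35 × N²
N² = 106,289 / (12.6893 × 10⁻⁵) = 837,626,977
N ≈ √837,626,977 ≈ 28,941.8

≈ 28940 RPM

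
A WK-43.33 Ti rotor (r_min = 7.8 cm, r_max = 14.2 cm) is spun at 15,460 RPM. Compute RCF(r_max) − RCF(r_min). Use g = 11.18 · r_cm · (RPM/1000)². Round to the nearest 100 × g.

RCF_max = 11.18 × 14.2 × (15.46)² = 11.18 × 14.2 × 239.0116 ≈ 37,944.5 × g
RCF_min = 11.18 × 7.8 × (15.46)² = 11.18 × 7.8 × 239.0116 ≈ 20,842.8 × g
ΔRCF = 37,944.5 − 20,842.8 = 17,101.7

ΔRCF ≈ 17100 × g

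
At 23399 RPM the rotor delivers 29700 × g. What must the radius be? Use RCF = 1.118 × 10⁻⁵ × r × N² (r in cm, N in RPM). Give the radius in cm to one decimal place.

≈ 4.9 cm

29700 = 1.118 × 10⁻⁵ × r × (23399)²
r = 29700 / (1.118 × 10⁻⁵ × 547,513,201) = 29700 / 6121.198 ≈ 4.852 cm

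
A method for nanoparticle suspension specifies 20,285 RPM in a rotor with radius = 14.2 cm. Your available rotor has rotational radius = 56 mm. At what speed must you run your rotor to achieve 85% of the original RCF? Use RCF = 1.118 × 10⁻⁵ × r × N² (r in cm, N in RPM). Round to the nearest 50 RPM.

≈ 29800 RPM

RCF = 1.118 × 10⁻⁵ × r × N²
RCF_original = 1.118 × 10⁻⁵ × 14.2 × (20285)² = 1.118 × 10⁻⁵ × 14.2 × 411,481,225 ≈ 65,325.1 × g
Target RCF = 0.85 × 65,325.1 ≈ 55,526.3 × g
Your rotor: r = 56 mm = 5.6 cm
55,526.3 = 1.118 × 10⁻⁵ × 5.6 × N²
N² = 55,526.3 / (6.2608 × 10⁻⁵) = 886,888,257
N ≈ √886,888,257 ≈ 29,780.7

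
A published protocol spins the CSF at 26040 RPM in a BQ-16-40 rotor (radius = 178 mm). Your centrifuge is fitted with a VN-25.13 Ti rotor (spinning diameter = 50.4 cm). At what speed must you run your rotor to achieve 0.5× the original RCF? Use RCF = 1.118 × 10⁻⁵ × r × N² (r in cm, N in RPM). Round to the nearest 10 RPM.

≈ 15480 RPM

Original rotor: r = 178 mm = 17.8 cm
RCF_original = 1.118 × 10⁻⁵ × 17.8 × (26040)² = 1.118 × 10⁻⁵ × 17.8 × 678,081,600 ≈ 134,941 × g
Target RCF = 0.5 × 134,941 ≈ 67,470.5 × g
Your rotor: r = 50.4 / 2 = 25.2 cm
67,470.5 = 1.118 × 10⁻⁵ × 25.2 × N²
N² = 67,470.5 / (28.1736 × 10⁻⁵) = 239,481,287
N ≈ √239,481,287 ≈ 15,475.2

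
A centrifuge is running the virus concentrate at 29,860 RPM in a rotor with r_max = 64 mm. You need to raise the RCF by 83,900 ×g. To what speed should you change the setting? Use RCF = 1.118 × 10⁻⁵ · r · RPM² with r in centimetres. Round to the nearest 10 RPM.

N₂ ≈ 45430 RPM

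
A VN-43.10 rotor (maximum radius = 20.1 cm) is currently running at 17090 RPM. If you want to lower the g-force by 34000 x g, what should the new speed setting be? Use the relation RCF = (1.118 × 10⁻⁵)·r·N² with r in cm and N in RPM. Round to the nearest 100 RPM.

Current RCF = 1.118 × 10⁻⁵ × 20.1 × (17090)² = 1.118 × 10⁻⁵ × 20.1 × 292,068,100 ≈ 65,633 × g
Target RCF = 65,633 − 34,000 = 31,633 × g
N² = 31,633 / (22.4718 × 10⁻⁵) = 140,767,540
N ≈ √140,767,540 ≈ 11,864.5

N₂ ≈ 11900 RPM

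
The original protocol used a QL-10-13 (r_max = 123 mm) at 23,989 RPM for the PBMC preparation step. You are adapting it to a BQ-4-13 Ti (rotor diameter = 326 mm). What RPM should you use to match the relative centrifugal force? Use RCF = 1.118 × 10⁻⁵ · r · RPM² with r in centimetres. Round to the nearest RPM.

≈ 20839 RPM

Original rotor: r = 123 mm = 12.3 cm
RCF_original = 1.118 × 10⁻⁵ × 12.3 × (23989)² = 1.118 × 10⁻⁵ × 12.3 × 575,472,121 ≈ 79,135.5 × g
Your rotor: r = 326 mm / 2 = 163 mm = 16.3 cm
79,135.5 = 1.118 × 10⁻⁵ × 16.3 × N²
N² = 79,135.5 / (18.2234 × 10⁻⁵) = 434,252,115
N ≈ √434,252,115 ≈ 20,838.7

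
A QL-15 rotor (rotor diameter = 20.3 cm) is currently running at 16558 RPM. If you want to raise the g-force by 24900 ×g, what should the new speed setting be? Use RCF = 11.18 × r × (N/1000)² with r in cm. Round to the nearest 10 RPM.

N₂ ≈ 22220 RPM

r = 20.3 / 2 = 10.15 cm
Current RCF = 11.18 × 10.15 × (16.558)² = 11.18 × 10.15 × 274.167364 ≈ 31,111.7 × g
Target RCF = 31,111.7 + 24,900 = 56,011.7 × g
(N/1000)² = 56,011.7 / 113.477 = 493.5952
N = 1000 × √493.5952 ≈ 22,217.0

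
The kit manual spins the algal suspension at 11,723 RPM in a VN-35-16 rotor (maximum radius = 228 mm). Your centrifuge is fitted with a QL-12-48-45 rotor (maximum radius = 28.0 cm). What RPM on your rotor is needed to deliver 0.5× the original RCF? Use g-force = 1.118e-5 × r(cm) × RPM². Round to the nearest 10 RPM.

7480 RPM

Original rotor: r = 228 mm = 22.8 cm
RCF_original = 1.118 × 10⁻⁵ × 22.8 × (11723)² = 1.118 × 10⁻⁵ × 22.8 × 137,428,729 ≈ 35,031.1 × g
Target RCF = 0.5 × 35,031.1 ≈ 17,515.5 × g
17,515.5 = 1.118 × 10⁻⁵ × 28 × N²
N² = 17,515.5 / (31.304 × 10⁻⁵) = 55,952,913
N ≈ √55,952,913 ≈ 7,480.2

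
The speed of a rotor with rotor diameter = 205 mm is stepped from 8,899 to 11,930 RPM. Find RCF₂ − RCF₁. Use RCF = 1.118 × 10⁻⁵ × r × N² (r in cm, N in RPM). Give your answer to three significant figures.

≈ 7230 g

r = 205 mm / 2 = 102.5 mm = 10.25 cm
RCF₁ = 1.118 × 10⁻⁵ × 10.25 × (8899)² = 1.118 × 10⁻⁵ × 10.25 × 79,192,201 ≈ 9,075 × g
RCF₂ = 1.118 × 10⁻⁵ × 10.25 × (11930)² = 1.118 × 10⁻⁵ × 10.25 × 142,324,900 ≈ 16,309.7 × g
Increase = 16,309.7 − 9,075 = 7,234.7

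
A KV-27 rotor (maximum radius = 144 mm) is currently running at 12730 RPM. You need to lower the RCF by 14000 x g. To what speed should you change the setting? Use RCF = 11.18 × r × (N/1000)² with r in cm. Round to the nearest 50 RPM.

8650 RPM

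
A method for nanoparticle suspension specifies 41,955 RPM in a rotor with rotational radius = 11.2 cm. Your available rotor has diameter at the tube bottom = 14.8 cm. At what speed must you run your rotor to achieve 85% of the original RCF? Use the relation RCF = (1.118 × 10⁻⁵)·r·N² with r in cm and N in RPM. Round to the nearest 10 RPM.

47590 RPM

RCF = 1.118 × 10⁻⁵ × r × N²
RCF_original = 1.118 × 10⁻⁵ × 11.2 × (41955)² = 1.118 × 10⁻⁵ × 11.2 × 1,760,222,025 ≈ 220,408 × g
Target RCF = 0.85 × 220,408 ≈ 187,346.8 × g
Your rotor: r = 14.8 / 2 = 7.4 cm
187,346.8 = 1.118 × 10⁻⁵ × 7.4 × N²
N² = 187,346.8 / (8.2732 × 10⁻⁵) = 2,264,502,248
N ≈ √2,264,502,248 ≈ 47,586.8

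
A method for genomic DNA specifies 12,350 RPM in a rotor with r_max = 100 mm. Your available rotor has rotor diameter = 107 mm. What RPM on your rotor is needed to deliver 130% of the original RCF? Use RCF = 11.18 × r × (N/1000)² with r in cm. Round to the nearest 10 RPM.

Original rotor: r = 100 mm = 10.0 cm
RCF_original = 11.18 × 10 × (12.35)² = 11.18 × 10 × 152.5225 ≈ 17,052 × g
Target RCF = 1.3 × 17,052 ≈ 22,167.6 × g
Your rotor: r = 107 mm / 2 = 53.5 mm = 5.35 cm
22,167.6 = 11.18 × 5.35 × (N/1000)²
(N/1000)² = 22,167.6 / 59.813 = 370.6151
N = 1000 × √370.6151 ≈ 19,251.4

19250 RPM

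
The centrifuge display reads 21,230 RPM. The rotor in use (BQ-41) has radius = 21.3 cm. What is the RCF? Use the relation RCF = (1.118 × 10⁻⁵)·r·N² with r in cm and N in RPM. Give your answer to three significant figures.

107000 ×g

RCF = 1.118 × 10⁻⁵ × 21.3 × (21230)² = 1.118 × 10⁻⁵ × 21.3 × 450,712,900 ≈ 107,330.1 × g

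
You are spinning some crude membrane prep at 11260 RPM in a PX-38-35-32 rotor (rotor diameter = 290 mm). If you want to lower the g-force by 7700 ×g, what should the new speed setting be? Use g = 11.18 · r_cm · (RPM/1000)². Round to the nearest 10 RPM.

N₂ ≈ 8900 RPM

r = 290 mm / 2 = 145 mm = 14.5 cm
Current RCF = 11.18 × 14.5 × (11.26)² = 11.18 × 14.5 × 126.7876 ≈ 20,553.5 × g
Target RCF = 20,553.5 − 7,700 = 12,853.5 × g
(N/1000)² = 12,853.5 / 162.11 = 79.28875
N = 1000 × √79.28875 ≈ 8,904.4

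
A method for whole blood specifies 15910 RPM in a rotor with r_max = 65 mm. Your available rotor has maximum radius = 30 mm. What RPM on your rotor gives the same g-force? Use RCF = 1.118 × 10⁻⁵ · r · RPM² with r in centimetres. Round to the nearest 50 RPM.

≈ 23400 RPM

Original rotor: r = 65 mm = 6.5 cm
RCF_original = 1.118 × 10⁻⁵ × 6.5 × (15910)² = 1.118 × 10⁻⁵ × 6.5 × 253,128,100 ≈ 18,394.8 × g
Your rotor: r = 30 mm = 3.0 cm
18,394.8 = 1.118 × 10⁻⁵ × 3 × N²
N² = 18,394.8 / (3.354 × 10⁻⁵) = 548,443,649
N ≈ √548,443,649 ≈ 23,418.9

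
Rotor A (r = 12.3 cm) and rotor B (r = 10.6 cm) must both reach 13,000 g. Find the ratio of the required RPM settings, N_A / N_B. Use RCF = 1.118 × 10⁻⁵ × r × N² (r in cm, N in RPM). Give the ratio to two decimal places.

0.93

At fixed RCF, N ∝ 1/√r, so N_A/N_B = √(r_B/r_A) = √(10.6/12.3) = √0.861789 = 0.9283.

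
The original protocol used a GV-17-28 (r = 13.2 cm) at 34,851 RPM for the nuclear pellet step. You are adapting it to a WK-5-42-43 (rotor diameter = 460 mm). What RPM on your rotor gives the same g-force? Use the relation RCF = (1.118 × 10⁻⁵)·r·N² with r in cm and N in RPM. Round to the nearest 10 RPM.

≈ 26400 RPM

RCF_original = 1.118 × 10⁻⁵ × 13.2 × (34851)² = 1.118 × 10⁻⁵ × 13.2 × 1,214,592,201 ≈ 179,244.7 × g
Your rotor: r = 460 mm / 2 = 230 mm = 23 cm
179,244.7 = 1.118 × 10⁻⁵ × 23 × N²
N² = 179,244.7 / (25.714 × 10⁻⁵) = 697,070,467
N ≈ √697,070,467 ≈ 26,402.1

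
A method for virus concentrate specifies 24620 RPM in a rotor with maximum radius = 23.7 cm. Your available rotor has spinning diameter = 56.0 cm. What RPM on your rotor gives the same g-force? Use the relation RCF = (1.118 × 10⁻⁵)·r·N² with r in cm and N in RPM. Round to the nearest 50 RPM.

RCF_original = 1.118 × 10⁻⁵ × 23.7 × (24620)² = 1.118 × 10⁻⁵ × 23.7 × 606,144,400 ≈ 160,607.7 × g
Your rotor: r = 56.0 / 2 = 28 cm
160,607.7 = 1.118 × 10⁻⁵ × 28 × N²
N² = 160,607.7 / (31.304 × 10⁻⁵) = 513,058,076
N ≈ √513,058,076 ≈ 22,650.8

22650 RPM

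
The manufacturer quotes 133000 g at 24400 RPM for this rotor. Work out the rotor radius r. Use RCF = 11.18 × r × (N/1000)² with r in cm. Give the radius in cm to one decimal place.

20.0 cm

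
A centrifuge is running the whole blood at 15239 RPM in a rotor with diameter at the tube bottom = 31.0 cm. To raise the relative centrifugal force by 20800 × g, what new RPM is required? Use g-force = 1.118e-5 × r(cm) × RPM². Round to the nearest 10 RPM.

r = 31.0 / 2 = 15.5 cm
Current RCF = 1.118 × 10⁻⁵ × 15.5 × (15239)² = 1.118 × 10⁻⁵ × 15.5 × 232,227,121 ≈ 40,242.6 × g
Target RCF = 40,242.6 + 20,800 = 61,042.6 × g
N² = 61,042.6 / (17.329 × 10⁻⁵) = 352,256,910
N ≈ √352,256,910 ≈ 18,768.5

N₂ ≈ 18770 RPM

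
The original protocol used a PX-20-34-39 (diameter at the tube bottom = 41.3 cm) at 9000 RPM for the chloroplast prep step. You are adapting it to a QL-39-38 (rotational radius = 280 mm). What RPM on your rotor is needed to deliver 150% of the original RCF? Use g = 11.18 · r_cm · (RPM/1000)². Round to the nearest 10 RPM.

9470 RPM

Original rotor: r = 41.3 / 2 = 20.65 cm
RCF_original = 11.18 × 20.65 × (9)² = 11.18 × 20.65 × 81 ≈ 18,700.2 × g
Target RCF = 1.5 × 18,700.2 ≈ 28,050.3 × g
Your rotor: r = 280 mm = 28.0 cm
28,050.3 = 11.18 × 28 × (N/1000)²
(N/1000)² = 28,050.3 / 313.04 = 89.60612
N = 1000 × √89.60612 ≈ 9,466.1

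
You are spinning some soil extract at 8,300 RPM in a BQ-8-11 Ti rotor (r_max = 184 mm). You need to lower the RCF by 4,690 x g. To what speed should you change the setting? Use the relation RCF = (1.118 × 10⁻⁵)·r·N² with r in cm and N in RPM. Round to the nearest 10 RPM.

r = 184 mm = 18.4 cm
Current RCF = 1.118 × 10⁻⁵ × 18.4 × (8300)² = 1.118 × 10⁻⁵ × 18.4 × 68,890,000 ≈ 14,171.5 × g
Target RCF = 14,171.5 − 4,690 = 9,481.5 × g
N² = 9,481.5 / (20.5712 × 10⁻⁵) = 46,091,137
N ≈ √46,091,137 ≈ 6,789.0

≈ 6790 RPM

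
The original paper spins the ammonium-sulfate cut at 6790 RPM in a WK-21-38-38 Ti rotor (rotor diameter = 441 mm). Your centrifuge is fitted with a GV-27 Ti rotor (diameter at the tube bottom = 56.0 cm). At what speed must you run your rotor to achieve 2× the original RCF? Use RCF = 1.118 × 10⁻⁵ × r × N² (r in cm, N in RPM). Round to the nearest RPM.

8521 RPM

Original rotor: r = 441 mm / 2 = 220.5 mm = 22.05 cm
RCF = 1.118 × 10⁻⁵ × r × N²
RCF_original = 1.118 × 10⁻⁵ × 22.05 × (6790)² = 1.118 × 10⁻⁵ × 22.05 × 46,104,100 ≈ 11,365.5 × g
Target RCF = 2 × 11,365.5 ≈ 22,731 × g
Your rotor: r = 56.0 / 2 = 28 cm
22,731 = 1.118 × 10⁻⁵ × 28 × N²
N² = 22,731 / (31.304 × 10⁻⁵) = 72,613,723
N ≈ √72,613,723 ≈ 8,521.4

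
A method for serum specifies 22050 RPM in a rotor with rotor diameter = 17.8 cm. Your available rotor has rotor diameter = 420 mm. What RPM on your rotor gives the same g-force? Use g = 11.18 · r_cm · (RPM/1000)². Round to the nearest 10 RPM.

Original rotor: r = 17.8 / 2 = 8.9 cm
RCF = 11.18 × r × (N/1000)²
RCF_original = 11.18 × 8.9 × (22.05)² = 11.18 × 8.9 × 486.2025 ≈ 48,378.1 × g
Your rotor: r = 420 mm / 2 = 210 mm = 21 cm
48,378.1 = 11.18 × 21 × (N/1000)²
(N/1000)² = 48,378.1 / 234.78 = 206.0572
N = 1000 × √206.0572 ≈ 14,354.7

14350 RPM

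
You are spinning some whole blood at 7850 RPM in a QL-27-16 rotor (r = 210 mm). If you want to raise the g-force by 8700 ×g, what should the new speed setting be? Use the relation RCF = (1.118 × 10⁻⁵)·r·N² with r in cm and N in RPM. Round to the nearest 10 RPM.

9930 RPM

r = 210 mm = 21.0 cm
Current RCF = 1.118 × 10⁻⁵ × 21 × (7850)² = 1.118 × 10⁻⁵ × 21 × 61,622,500 ≈ 14,467.7 × g
Target RCF = 14,467.7 + 8,700 = 23,167.7 × g
N² = 23,167.7 / (23.478 × 10⁻⁵) = 98,678,337
N ≈ √98,678,337 ≈ 9,933.7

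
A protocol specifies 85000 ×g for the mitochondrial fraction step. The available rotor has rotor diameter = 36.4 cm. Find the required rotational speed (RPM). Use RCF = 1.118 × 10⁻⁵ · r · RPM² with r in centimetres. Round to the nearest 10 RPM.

N ≈ 20440 RPM

r = 36.4 / 2 = 18.2 cm
RCF = 1.118 × 10⁻⁵ × r × N²
85,000 = 1.118 × 10⁻⁵ × 18.2 × N²
N² = 85,000 / (20.3476 × 10⁻⁵) = 417,739,684
N ≈ √417,739,684 ≈ 20,438.7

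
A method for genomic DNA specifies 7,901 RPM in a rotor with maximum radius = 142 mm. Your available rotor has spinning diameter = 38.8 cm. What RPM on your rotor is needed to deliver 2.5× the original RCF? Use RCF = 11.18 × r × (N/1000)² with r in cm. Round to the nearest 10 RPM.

10690 RPM

Original rotor: r = 142 mm = 14.2 cm
RCF_original = 11.18 × 14.2 × (7.901)² = 11.18 × 14.2 × 62.425801 ≈ 9,910.5 × g
Target RCF = 2.5 × 9,910.5 ≈ 24,776.2 × g
Your rotor: r = 38.8 / 2 = 19.4 cm
24,776.2 = 11.18 × 19.4 × (N/1000)²
(N/1000)² = 24,776.2 / 216.892 = 114.2329
N = 1000 × √114.2329 ≈ 10,688.0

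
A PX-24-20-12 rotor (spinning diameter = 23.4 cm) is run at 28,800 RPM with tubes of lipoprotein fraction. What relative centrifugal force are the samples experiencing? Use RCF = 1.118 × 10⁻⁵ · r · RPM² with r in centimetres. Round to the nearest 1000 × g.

108000 ×g

r = 23.4 / 2 = 11.7 cm
RCF = 1.118 × 10⁻⁵ × 11.7 × (28800)² = 1.118 × 10⁻⁵ × 11.7 × 829,440,000 ≈ 108,495.7 × g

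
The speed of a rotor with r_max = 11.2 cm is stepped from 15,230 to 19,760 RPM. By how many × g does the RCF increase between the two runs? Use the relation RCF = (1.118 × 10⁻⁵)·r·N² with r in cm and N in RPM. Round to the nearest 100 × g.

≈ 19800 × g

RCF₁ = 1.118 × 10⁻⁵ × 11.2 × (15230)² = 1.118 × 10⁻⁵ × 11.2 × 231,952,900 ≈ 29,044.2 × g
RCF₂ = 1.118 × 10⁻⁵ × 11.2 × (19760)² = 1.118 × 10⁻⁵ × 11.2 × 390,457,600 ≈ 48,891.5 × g
Increase = 48,891.5 − 29,044.2 = 19,847.3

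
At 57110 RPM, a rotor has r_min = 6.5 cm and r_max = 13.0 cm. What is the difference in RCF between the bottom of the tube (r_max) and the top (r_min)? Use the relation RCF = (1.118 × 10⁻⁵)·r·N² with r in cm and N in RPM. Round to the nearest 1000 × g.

RCF_max = 1.118 × 10⁻⁵ × 13 × (57110)² = 1.118 × 10⁻⁵ × 13 × 3,261,552,100 ≈ 474,034 × g
RCF_min = 1.118 × 10⁻⁵ × 6.5 × (57110)² = 1.118 × 10⁻⁵ × 6.5 × 3,261,552,100 ≈ 237,017 × g
ΔRCF = 474,034 − 237,017 = 237,017

ΔRCF ≈ 237000 x g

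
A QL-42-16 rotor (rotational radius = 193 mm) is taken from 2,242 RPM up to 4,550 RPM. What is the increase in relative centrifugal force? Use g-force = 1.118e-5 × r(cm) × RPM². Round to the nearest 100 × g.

3400 x g

r = 193 mm = 19.3 cm
RCF₁ = 1.118 × 10⁻⁵ × 19.3 × (2242)² = 1.118 × 10⁻⁵ × 19.3 × 5,026,564 ≈ 1,084.6 × g
RCF₂ = 1.118 × 10⁻⁵ × 19.3 × (4550)² = 1.118 × 10⁻⁵ × 19.3 × 20,702,500 ≈ 4,467.1 × g
Increase = 4,467.1 − 1,084.6 = 3,382.5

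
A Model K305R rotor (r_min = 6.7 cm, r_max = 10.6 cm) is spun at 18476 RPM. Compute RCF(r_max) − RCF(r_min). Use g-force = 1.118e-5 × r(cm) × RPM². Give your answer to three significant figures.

RCF_max = 1.118 × 10⁻⁵ × 10.6 × (18476)² = 1.118 × 10⁻⁵ × 10.6 × 341,362,576 ≈ 40,454.2 × g
RCF_min = 1.118 × 10⁻⁵ × 6.7 × (18476)² = 1.118 × 10⁻⁵ × 6.7 × 341,362,576 ≈ 25,570.1 × g
ΔRCF = 40,454.2 − 25,570.1 = 14,884.1

ΔRCF ≈ 14900 × g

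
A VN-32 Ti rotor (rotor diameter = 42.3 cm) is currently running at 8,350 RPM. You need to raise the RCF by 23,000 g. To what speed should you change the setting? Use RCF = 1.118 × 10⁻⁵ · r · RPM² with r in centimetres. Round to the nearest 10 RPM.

12920 RPM

r = 42.3 / 2 = 21.15 cm
Current RCF = 1.118 × 10⁻⁵ × 21.15 × (8350)² = 1.118 × 10⁻⁵ × 21.15 × 69,722,500 ≈ 16,486.4 × g
Target RCF = 16,486.4 + 23,000 = 39,486.4 × g
N² = 39,486.4 / (23.6457 × 10⁻⁵) = 166,991,884
N ≈ √166,991,884 ≈ 12,922.5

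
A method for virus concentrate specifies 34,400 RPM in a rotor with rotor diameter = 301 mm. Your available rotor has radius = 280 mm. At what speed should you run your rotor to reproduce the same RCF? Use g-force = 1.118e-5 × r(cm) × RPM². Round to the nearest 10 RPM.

Original rotor: r = 301 mm / 2 = 150.5 mm = 15.05 cm
RCF = 1.118 × 10⁻⁵ × r × N²
RCF_original = 1.118 × 10⁻⁵ × 15.05 × (34400)² = 1.118 × 10⁻⁵ × 15.05 × 1,183,360,000 ≈ 199,111 × g
Your rotor: r = 280 mm = 28.0 cm
199,111 = 1.118 × 10⁻⁵ × 28 × N²
N² = 199,111 / (31.304 × 10⁻⁵) = 636,056,095
N ≈ √636,056,095 ≈ 25,220.2

≈ 25220 RPM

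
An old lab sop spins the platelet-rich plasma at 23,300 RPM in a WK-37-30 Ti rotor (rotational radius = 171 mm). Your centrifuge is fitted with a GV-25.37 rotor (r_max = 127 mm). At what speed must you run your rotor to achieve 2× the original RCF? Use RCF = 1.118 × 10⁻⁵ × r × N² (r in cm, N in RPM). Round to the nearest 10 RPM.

Original rotor: r = 171 mm = 17.1 cm
RCF_original = 1.118 × 10⁻⁵ × 17.1 × (23300)² = 1.118 × 10⁻⁵ × 17.1 × 542,890,000 ≈ 103,788.6 × g
Target RCF = 2 × 103,788.6 ≈ 207,577.2 × g
Your rotor: r = 127 mm = 12.7 cm
207,577.2 = 1.118 × 10⁻⁵ × 12.7 × N²
N² = 207,577.2 / (14.1986 × 10⁻⁵) = 1,461,955,404
N ≈ √1,461,955,404 ≈ 38,235.5

38240 RPM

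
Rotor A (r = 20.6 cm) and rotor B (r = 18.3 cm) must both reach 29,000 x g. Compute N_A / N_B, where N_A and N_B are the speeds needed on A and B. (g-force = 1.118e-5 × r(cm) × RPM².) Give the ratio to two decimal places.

0.94

At fixed RCF, N ∝ 1/√r, so N_A/N_B = √(r_B/r_A) = √(18.3/20.6) = √0.888350 = 0.9425.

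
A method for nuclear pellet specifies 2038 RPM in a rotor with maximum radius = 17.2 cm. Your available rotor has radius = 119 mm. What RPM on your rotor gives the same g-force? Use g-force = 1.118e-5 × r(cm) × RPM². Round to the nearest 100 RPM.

RCF = 1.118 × 10⁻⁵ × r × N²
RCF_original = 1.118 × 10⁻⁵ × 17.2 × (2038)² = 1.118 × 10⁻⁵ × 17.2 × 4,153,444 ≈ 798.7 × g
Your rotor: r = 119 mm = 11.9 cm
798.7 = 1.118 × 10⁻⁵ × 11.9 × N²
N² = 798.7 / (13.3042 × 10⁻⁵) = 6,003,367
N ≈ √6,003,367 ≈ 2,450.2

≈ 2500 RPM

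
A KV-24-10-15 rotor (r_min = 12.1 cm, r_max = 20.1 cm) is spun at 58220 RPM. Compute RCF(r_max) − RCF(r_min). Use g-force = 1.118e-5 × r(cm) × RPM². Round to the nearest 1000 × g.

RCF_max = 1.118 × 10⁻⁵ × 20.1 × (58220)² = 1.118 × 10⁻⁵ × 20.1 × 3,389,568,400 ≈ 761,697 × g
RCF_min = 1.118 × 10⁻⁵ × 12.1 × (58220)² = 1.118 × 10⁻⁵ × 12.1 × 3,389,568,400 ≈ 458,534 × g
ΔRCF = 761,697 − 458,534 = 303,163

ΔRCF ≈ 303000 ×g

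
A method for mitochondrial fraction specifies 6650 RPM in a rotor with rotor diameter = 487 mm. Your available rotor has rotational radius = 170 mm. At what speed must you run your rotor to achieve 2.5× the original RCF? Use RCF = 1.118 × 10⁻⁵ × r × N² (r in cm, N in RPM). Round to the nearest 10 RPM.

Original rotor: r = 487 mm / 2 = 243.5 mm = 24.35 cm
RCF_original = 1.118 × 10⁻⁵ × 24.35 × (6650)² = 1.118 × 10⁻⁵ × 24.35 × 44,222,500 ≈ 12,038.8 × g
Target RCF = 2.5 × 12,038.8 ≈ 30,097 × g
Your rotor: r = 170 mm = 17.0 cm
30,097 = 1.118 × 10⁻⁵ × 17 × N²
N² = 30,097 / (19.006 × 10⁻⁵) = 158,355,256
N ≈ √158,355,256 ≈ 12,583.9

12580 RPM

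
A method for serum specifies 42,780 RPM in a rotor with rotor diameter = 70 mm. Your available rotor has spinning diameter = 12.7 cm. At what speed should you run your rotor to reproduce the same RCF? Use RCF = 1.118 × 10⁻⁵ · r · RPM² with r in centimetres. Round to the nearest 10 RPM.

31760 RPM

Original rotor: r = 70 mm / 2 = 35 mm = 3.5 cm
RCF_original = 1.118 × 10⁻⁵ × 3.5 × (42780)² = 1.118 × 10⁻⁵ × 3.5 × 1,830,128,400 ≈ 71,612.9 × g
Your rotor: r = 12.7 / 2 = 6.35 cm
71,612.9 = 1.118 × 10⁻⁵ × 6.35 × N²
N² = 71,612.9 / (7.0993 × 10⁻⁵) = 1,008,731,847
N ≈ √1,008,731,847 ≈ 31,760.5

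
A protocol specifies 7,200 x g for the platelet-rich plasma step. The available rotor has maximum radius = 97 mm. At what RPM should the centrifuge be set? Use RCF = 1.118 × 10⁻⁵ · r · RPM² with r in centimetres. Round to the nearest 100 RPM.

r = 97 mm = 9.7 cm
7,200 = 1.118 × 10⁻⁵ × 9.7 × N²
N² = 7,200 / (10.8446 × 10⁻⁵) = 66,392,490
N ≈ √66,392,490 ≈ 8,148.2

N ≈ 8100 RPM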